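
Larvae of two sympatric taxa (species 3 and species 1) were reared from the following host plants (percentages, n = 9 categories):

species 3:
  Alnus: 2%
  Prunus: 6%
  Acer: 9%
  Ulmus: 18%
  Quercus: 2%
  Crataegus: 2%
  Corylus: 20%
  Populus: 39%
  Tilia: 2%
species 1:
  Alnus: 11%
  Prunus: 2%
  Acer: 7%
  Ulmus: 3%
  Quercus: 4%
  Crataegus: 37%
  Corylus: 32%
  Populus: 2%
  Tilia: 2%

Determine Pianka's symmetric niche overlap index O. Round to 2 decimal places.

Convert percentages to proportions (divide by 100).
Σ p₁ᵢp₂ᵢ = 0.0022 + 0.0012 + 0.0063 + 0.0054 + 0.0008 + 0.0074 + 0.0640 + 0.0078 + 0.0004 = 0.0955
Σp_1ᵢ² = 0.02² + 0.06² + 0.09² + 0.18² + 0.02² + 0.02² + 0.20² + 0.39² + 0.02² = 0.0004 + 0.0036 + 0.0081 + 0.0324 + 0.0004 + 0.0004 + 0.0400 + 0.1521 + 0.0004 = 0.2378
Σp_2ᵢ² = 0.11² + 0.02² + 0.07² + 0.03² + 0.04² + 0.37² + 0.32² + 0.02² + 0.02² = 0.0121 + 0.0004 + 0.0049 + 0.0009 + 0.0016 + 0.1369 + 0.1024 + 0.0004 + 0.0004 = 0.2600
O = 0.0955 / √(0.2378 × 0.2600) = 0.0955 / 0.24865 = 0.3841

0.38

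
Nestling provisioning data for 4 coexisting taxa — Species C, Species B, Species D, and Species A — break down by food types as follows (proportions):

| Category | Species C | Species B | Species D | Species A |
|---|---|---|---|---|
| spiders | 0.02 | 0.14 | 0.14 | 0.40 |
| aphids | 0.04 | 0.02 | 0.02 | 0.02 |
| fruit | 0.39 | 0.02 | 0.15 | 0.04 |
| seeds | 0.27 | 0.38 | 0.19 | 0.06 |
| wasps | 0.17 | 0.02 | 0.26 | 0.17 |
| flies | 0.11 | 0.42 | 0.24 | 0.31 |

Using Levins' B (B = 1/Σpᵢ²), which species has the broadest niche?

Species D

Σp_Cᵢ² = 0.02² + 0.04² + 0.39² + 0.27² + 0.17² + 0.11² = 0.0004 + 0.0016 + 0.1521 + 0.0729 + 0.0289 + 0.0121 = 0.2680
B_C = 1 / 0.2680 = 3.7313
Σp_Bᵢ² = 0.14² + 0.02² + 0.02² + 0.38² + 0.02² + 0.42² = 0.0196 + 0.0004 + 0.0004 + 0.1444 + 0.0004 + 0.1764 = 0.3416
B_B = 1 / 0.3416 = 2.9274
Σp_Dᵢ² = 0.14² + 0.02² + 0.15² + 0.19² + 0.26² + 0.24² = 0.0196 + 0.0004 + 0.0225 + 0.0361 + 0.0676 + 0.0576 = 0.2038
B_D = 1 / 0.2038 = 4.9068
Σp_Aᵢ² = 0.40² + 0.02² + 0.04² + 0.06² + 0.17² + 0.31² = 0.1600 + 0.0004 + 0.0016 + 0.0036 + 0.0289 + 0.0961 = 0.2906
B_A = 1 / 0.2906 = 3.4412
Highest B → broadest niche (most generalist): Species D (B = 4.91).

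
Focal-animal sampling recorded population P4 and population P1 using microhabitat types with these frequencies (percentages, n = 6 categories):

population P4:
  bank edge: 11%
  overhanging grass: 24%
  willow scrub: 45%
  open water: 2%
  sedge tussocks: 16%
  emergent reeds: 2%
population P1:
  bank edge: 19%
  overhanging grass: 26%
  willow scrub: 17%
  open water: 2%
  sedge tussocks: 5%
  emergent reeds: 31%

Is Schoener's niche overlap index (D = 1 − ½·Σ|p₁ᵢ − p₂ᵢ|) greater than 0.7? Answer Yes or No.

No

Convert percentages to proportions (divide by 100).
Σ|p₁ᵢ − p₂ᵢ| = 0.08 + 0.02 + 0.28 + 0.00 + 0.11 + 0.29 = 0.78
D = 1 − ½ × 0.78 = 1 − 0.390 = 0.6100
D = 0.6100 < 0.7 → No.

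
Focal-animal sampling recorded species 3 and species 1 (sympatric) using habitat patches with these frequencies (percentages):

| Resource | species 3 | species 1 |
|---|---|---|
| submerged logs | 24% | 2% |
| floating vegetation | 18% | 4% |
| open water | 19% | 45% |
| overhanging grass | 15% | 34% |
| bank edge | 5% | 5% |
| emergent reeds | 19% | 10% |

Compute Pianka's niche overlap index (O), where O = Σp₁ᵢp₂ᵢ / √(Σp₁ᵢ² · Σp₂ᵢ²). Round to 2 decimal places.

0.68

Convert percentages to proportions (divide by 100).
Σ p₁ᵢp₂ᵢ = 0.0048 + 0.0072 + 0.0855 + 0.0510 + 0.0025 + 0.0190 = 0.1700
Σp_1ᵢ² = 0.24² + 0.18² + 0.19² + 0.15² + 0.05² + 0.19² = 0.0576 + 0.0324 + 0.0361 + 0.0225 + 0.0025 + 0.0361 = 0.1872
Σp_2ᵢ² = 0.02² + 0.04² + 0.45² + 0.34² + 0.05² + 0.10² = 0.0004 + 0.0016 + 0.2025 + 0.1156 + 0.0025 + 0.0100 = 0.3326
O = 0.1700 / √(0.1872 × 0.3326) = 0.1700 / 0.24952 = 0.6813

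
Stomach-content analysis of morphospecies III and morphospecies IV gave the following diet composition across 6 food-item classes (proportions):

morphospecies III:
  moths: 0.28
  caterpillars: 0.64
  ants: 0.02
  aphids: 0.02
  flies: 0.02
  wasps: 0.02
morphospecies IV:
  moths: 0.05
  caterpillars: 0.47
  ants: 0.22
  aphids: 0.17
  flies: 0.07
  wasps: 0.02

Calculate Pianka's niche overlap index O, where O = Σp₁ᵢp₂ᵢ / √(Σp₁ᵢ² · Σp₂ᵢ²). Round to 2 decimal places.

0.84

Σ p₁ᵢp₂ᵢ = 0.0140 + 0.3008 + 0.0044 + 0.0034 + 0.0014 + 0.0004 = 0.3244
Σp_1ᵢ² = 0.28² + 0.64² + 0.02² + 0.02² + 0.02² + 0.02² = 0.0784 + 0.4096 + 0.0004 + 0.0004 + 0.0004 + 0.0004 = 0.4896
Σp_2ᵢ² = 0.05² + 0.47² + 0.22² + 0.17² + 0.07² + 0.02² = 0.0025 + 0.2209 + 0.0484 + 0.0289 + 0.0049 + 0.0004 = 0.3060
O = 0.3244 / √(0.4896 × 0.3060) = 0.3244 / 0.38706 = 0.8381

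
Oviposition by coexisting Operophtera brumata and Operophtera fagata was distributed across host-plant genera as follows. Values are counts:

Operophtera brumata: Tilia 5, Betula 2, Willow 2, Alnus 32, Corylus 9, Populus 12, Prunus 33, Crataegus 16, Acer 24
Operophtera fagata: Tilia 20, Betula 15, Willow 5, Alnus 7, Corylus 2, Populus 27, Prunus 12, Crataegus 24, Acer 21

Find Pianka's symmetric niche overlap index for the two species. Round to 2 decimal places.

0.69

Proportions for Operophtera brumata (n=135): 5/135=0.0370, 2/135=0.0148, 2/135=0.0148, 32/135=0.2370, 9/135=0.0667, 12/135=0.0889, 33/135=0.2444, 16/135=0.1185, 24/135=0.1778
Proportions for Operophtera fagata (n=133): 20/133=0.1504, 15/133=0.1128, 5/133=0.0376, 7/133=0.0526, 2/133=0.0150, 27/133=0.2030, 12/133=0.0902, 24/133=0.1805, 21/133=0.1579
Σ p₁ᵢp₂ᵢ = 0.005565 + 0.001669 + 0.000556 + 0.012466 + 0.001001 + 0.018047 + 0.022045 + 0.021389 + 0.028075 = 0.110813
Σp_1ᵢ² = 0.0370² + 0.0148² + 0.0148² + 0.2370² + 0.0667² + 0.0889² + 0.2444² + 0.1185² + 0.1778² = 0.001369 + 0.000219 + 0.000219 + 0.056169 + 0.004449 + 0.007903 + 0.059731 + 0.014042 + 0.031613 = 0.175714
Σp_2ᵢ² = 0.1504² + 0.1128² + 0.0376² + 0.0526² + 0.0150² + 0.2030² + 0.0902² + 0.1805² + 0.1579² = 0.022620 + 0.012724 + 0.001414 + 0.002767 + 0.000225 + 0.041209 + 0.008136 + 0.032580 + 0.024932 = 0.146607
O = 0.110813 / √(0.175714 × 0.146607) = 0.110813 / 0.1605020 = 0.6904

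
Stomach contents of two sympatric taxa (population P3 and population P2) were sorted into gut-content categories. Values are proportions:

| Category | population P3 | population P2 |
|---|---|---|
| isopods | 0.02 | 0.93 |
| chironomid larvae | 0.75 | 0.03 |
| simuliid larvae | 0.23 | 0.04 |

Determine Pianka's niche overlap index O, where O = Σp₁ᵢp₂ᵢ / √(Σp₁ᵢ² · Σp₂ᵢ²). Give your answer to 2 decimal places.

0.07

Σ p₁ᵢp₂ᵢ = 0.0186 + 0.0225 + 0.0092 = 0.0503
Σp_1ᵢ² = 0.02² + 0.75² + 0.23² = 0.0004 + 0.5625 + 0.0529 = 0.6158
Σp_2ᵢ² = 0.93² + 0.03² + 0.04² = 0.8649 + 0.0009 + 0.0016 = 0.8674
O = 0.0503 / √(0.6158 × 0.8674) = 0.0503 / 0.73085 = 0.0688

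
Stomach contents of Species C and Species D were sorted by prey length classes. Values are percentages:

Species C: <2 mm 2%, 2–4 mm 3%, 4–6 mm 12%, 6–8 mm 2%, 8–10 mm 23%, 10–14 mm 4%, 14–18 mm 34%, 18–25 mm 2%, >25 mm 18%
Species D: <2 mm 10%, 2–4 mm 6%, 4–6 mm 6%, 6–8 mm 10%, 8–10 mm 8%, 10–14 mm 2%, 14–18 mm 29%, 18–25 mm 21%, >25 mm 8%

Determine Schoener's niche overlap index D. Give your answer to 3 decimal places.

Convert percentages to proportions (divide by 100).
Σ|p₁ᵢ − p₂ᵢ| = 0.08 + 0.03 + 0.06 + 0.08 + 0.15 + 0.02 + 0.05 + 0.19 + 0.10 = 0.76
D = 1 − ½ × 0.76 = 1 − 0.380 = 0.62000

0.620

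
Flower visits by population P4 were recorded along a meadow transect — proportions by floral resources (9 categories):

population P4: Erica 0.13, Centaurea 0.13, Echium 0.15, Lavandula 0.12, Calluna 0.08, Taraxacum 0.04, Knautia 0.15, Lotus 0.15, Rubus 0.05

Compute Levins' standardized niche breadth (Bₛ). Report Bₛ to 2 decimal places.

Σpᵢ² = 0.13² + 0.13² + 0.15² + 0.12² + 0.08² + 0.04² + 0.15² + 0.15² + 0.05² = 0.0169 + 0.0169 + 0.0225 + 0.0144 + 0.0064 + 0.0016 + 0.0225 + 0.0225 + 0.0025 = 0.1262
B = 1 / 0.1262 = 7.9239
Bₛ = (B − 1)/(n − 1) = (7.9239 − 1)/(9 − 1) = 6.9239/8 = 0.8655

0.87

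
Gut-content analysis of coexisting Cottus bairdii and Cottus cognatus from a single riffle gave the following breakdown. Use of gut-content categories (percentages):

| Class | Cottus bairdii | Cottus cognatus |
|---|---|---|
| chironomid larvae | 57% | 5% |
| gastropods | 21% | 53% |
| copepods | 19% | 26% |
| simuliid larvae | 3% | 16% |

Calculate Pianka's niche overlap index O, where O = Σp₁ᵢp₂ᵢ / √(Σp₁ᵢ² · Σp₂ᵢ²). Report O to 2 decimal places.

Convert percentages to proportions (divide by 100).
Σ p₁ᵢp₂ᵢ = 0.0285 + 0.1113 + 0.0494 + 0.0048 = 0.1940
Σp_1ᵢ² = 0.57² + 0.21² + 0.19² + 0.03² = 0.3249 + 0.0441 + 0.0361 + 0.0009 = 0.4060
Σp_2ᵢ² = 0.05² + 0.53² + 0.26² + 0.16² = 0.0025 + 0.2809 + 0.0676 + 0.0256 = 0.3766
O = 0.1940 / √(0.4060 × 0.3766) = 0.1940 / 0.39102 = 0.4961

0.50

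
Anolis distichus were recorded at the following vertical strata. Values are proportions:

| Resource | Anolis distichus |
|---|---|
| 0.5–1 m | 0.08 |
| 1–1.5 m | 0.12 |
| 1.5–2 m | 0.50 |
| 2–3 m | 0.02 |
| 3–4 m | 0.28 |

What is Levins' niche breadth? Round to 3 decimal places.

Σpᵢ² = 0.08² + 0.12² + 0.50² + 0.02² + 0.28² = 0.0064 + 0.0144 + 0.2500 + 0.0004 + 0.0784 = 0.3496
B = 1 / 0.3496 = 2.86041

2.860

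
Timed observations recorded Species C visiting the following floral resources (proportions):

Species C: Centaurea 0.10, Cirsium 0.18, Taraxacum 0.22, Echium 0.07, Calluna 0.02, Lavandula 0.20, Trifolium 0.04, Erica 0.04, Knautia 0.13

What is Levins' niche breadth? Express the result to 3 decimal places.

Σpᵢ² = 0.10² + 0.18² + 0.22² + 0.07² + 0.02² + 0.20² + 0.04² + 0.04² + 0.13² = 0.0100 + 0.0324 + 0.0484 + 0.0049 + 0.0004 + 0.0400 + 0.0016 + 0.0016 + 0.0169 = 0.1562
B = 1 / 0.1562 = 6.40205

6.402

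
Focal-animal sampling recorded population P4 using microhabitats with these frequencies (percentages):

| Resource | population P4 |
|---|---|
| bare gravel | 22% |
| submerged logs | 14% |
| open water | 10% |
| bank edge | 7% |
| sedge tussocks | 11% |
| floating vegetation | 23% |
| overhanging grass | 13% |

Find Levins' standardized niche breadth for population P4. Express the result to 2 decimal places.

Convert percentages to proportions (divide by 100).
Σpᵢ² = 0.22² + 0.14² + 0.10² + 0.07² + 0.11² + 0.23² + 0.13² = 0.0484 + 0.0196 + 0.0100 + 0.0049 + 0.0121 + 0.0529 + 0.0169 = 0.1648
B = 1 / 0.1648 = 6.0680
Bₛ = (B − 1)/(n − 1) = (6.0680 − 1)/(7 − 1) = 5.0680/6 = 0.8447

0.84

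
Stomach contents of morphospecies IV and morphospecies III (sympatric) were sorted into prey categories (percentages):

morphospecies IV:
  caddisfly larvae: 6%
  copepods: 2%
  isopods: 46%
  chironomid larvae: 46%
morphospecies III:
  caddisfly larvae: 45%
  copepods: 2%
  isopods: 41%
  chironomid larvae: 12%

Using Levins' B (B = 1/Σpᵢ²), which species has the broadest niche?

Convert percentages to proportions (divide by 100).
Σp_IVᵢ² = 0.06² + 0.02² + 0.46² + 0.46² = 0.0036 + 0.0004 + 0.2116 + 0.2116 = 0.4272
B_IV = 1 / 0.4272 = 2.3408
Σp_IIIᵢ² = 0.45² + 0.02² + 0.41² + 0.12² = 0.2025 + 0.0004 + 0.1681 + 0.0144 = 0.3854
B_III = 1 / 0.3854 = 2.5947
Highest B → broadest niche (most generalist): morphospecies III (B = 2.59).

morphospecies III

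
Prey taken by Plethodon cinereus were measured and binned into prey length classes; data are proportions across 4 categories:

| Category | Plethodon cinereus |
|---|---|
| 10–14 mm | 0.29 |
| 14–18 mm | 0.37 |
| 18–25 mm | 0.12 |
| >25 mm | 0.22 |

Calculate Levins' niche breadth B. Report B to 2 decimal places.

Σpᵢ² = 0.29² + 0.37² + 0.12² + 0.22² = 0.0841 + 0.1369 + 0.0144 + 0.0484 = 0.2838
B = 1 / 0.2838 = 3.5236

3.52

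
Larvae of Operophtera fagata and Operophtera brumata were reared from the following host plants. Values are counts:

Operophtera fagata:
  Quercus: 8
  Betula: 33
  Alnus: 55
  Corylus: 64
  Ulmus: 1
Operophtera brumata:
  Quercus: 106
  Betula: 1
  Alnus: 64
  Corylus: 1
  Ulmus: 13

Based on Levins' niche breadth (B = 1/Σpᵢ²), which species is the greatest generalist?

Proportions for Operophtera fagata (n=161): 8/161=0.0497, 33/161=0.2050, 55/161=0.3416, 64/161=0.3975, 1/161=0.0062
Proportions for Operophtera brumata (n=185): 106/185=0.5730, 1/185=0.0054, 64/185=0.3459, 1/185=0.0054, 13/185=0.0703
Σp_fagaᵢ² = 0.0497² + 0.2050² + 0.3416² + 0.3975² + 0.0062² = 0.002470 + 0.042025 + 0.116691 + 0.158006 + 0.000038 = 0.319230
B_faga = 1 / 0.319230 = 3.1325
Σp_brumᵢ² = 0.5730² + 0.0054² + 0.3459² + 0.0054² + 0.0703² = 0.328329 + 0.000029 + 0.119647 + 0.000029 + 0.004942 = 0.452976
B_brum = 1 / 0.452976 = 2.2076
Highest B → broadest niche (most generalist): Operophtera fagata (B = 3.13).

Operophtera fagata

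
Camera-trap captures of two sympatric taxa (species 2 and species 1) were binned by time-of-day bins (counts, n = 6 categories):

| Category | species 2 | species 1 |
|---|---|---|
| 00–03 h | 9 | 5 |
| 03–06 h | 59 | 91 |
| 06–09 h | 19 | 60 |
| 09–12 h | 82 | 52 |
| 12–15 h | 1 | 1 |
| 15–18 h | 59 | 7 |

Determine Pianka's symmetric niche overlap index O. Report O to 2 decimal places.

Proportions for species 2 (n=229): 9/229=0.0393, 59/229=0.2576, 19/229=0.0830, 82/229=0.3581, 1/229=0.0044, 59/229=0.2576
Proportions for species 1 (n=216): 5/216=0.0231, 91/216=0.4213, 60/216=0.2778, 52/216=0.2407, 1/216=0.0046, 7/216=0.0324
Σ p₁ᵢp₂ᵢ = 0.000908 + 0.108527 + 0.023057 + 0.086195 + 0.000020 + 0.008346 = 0.227053
Σp_1ᵢ² = 0.0393² + 0.2576² + 0.0830² + 0.3581² + 0.0044² + 0.2576² = 0.001544 + 0.066358 + 0.006889 + 0.128236 + 0.000019 + 0.066358 = 0.269404
Σp_2ᵢ² = 0.0231² + 0.4213² + 0.2778² + 0.2407² + 0.0046² + 0.0324² = 0.000534 + 0.177494 + 0.077173 + 0.057936 + 0.000021 + 0.001050 = 0.314208
O = 0.227053 / √(0.269404 × 0.314208) = 0.227053 / 0.2909448 = 0.7804

0.78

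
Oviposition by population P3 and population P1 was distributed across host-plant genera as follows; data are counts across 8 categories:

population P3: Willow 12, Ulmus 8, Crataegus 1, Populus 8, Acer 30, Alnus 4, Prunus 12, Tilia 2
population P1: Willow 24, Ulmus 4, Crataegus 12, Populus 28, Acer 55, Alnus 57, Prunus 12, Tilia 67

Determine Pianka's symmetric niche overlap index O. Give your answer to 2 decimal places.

Proportions for population P3 (n=77): 12/77=0.1558, 8/77=0.1039, 1/77=0.0130, 8/77=0.1039, 30/77=0.3896, 4/77=0.0519, 12/77=0.1558, 2/77=0.0260
Proportions for population P1 (n=259): 24/259=0.0927, 4/259=0.0154, 12/259=0.0463, 28/259=0.1081, 55/259=0.2124, 57/259=0.2201, 12/259=0.0463, 67/259=0.2587
Σ p₁ᵢp₂ᵢ = 0.014443 + 0.001600 + 0.000602 + 0.011232 + 0.082751 + 0.011423 + 0.007214 + 0.006726 = 0.135991
Σp_1ᵢ² = 0.1558² + 0.1039² + 0.0130² + 0.1039² + 0.3896² + 0.0519² + 0.1558² + 0.0260² = 0.024274 + 0.010795 + 0.000169 + 0.010795 + 0.151788 + 0.002694 + 0.024274 + 0.000676 = 0.225465
Σp_2ᵢ² = 0.0927² + 0.0154² + 0.0463² + 0.1081² + 0.2124² + 0.2201² + 0.0463² + 0.2587² = 0.008593 + 0.000237 + 0.002144 + 0.011686 + 0.045114 + 0.048444 + 0.002144 + 0.066926 = 0.185288
O = 0.135991 / √(0.225465 × 0.185288) = 0.135991 / 0.2043917 = 0.6653

0.67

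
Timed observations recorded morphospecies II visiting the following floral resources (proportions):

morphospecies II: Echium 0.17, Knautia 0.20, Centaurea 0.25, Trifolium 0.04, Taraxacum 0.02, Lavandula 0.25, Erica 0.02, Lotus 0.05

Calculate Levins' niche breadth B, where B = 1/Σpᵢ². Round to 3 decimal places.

5.030

Σpᵢ² = 0.17² + 0.20² + 0.25² + 0.04² + 0.02² + 0.25² + 0.02² + 0.05² = 0.0289 + 0.0400 + 0.0625 + 0.0016 + 0.0004 + 0.0625 + 0.0004 + 0.0025 = 0.1988
B = 1 / 0.1988 = 5.03018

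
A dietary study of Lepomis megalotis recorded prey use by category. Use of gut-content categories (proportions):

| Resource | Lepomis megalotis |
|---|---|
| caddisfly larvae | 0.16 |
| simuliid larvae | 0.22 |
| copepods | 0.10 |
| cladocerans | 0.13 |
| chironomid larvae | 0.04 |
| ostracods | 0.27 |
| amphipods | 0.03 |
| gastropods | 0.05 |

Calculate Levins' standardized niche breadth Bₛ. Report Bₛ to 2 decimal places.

0.66

Σpᵢ² = 0.16² + 0.22² + 0.10² + 0.13² + 0.04² + 0.27² + 0.03² + 0.05² = 0.0256 + 0.0484 + 0.0100 + 0.0169 + 0.0016 + 0.0729 + 0.0009 + 0.0025 = 0.1788
B = 1 / 0.1788 = 5.5928
Bₛ = (B − 1)/(n − 1) = (5.5928 − 1)/(8 − 1) = 4.5928/7 = 0.6561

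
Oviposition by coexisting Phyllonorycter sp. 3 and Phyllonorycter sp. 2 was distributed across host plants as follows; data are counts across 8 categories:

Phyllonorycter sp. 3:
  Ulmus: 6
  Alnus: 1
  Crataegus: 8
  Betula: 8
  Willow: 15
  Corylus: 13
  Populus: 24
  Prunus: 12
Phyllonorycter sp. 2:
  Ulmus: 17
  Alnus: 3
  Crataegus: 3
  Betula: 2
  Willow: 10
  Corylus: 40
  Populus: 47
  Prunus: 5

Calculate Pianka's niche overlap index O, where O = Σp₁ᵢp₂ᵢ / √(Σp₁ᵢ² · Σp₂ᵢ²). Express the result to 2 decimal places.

0.86

Proportions for Phyllonorycter sp. 3 (n=87): 6/87=0.0690, 1/87=0.0115, 8/87=0.0920, 8/87=0.0920, 15/87=0.1724, 13/87=0.1494, 24/87=0.2759, 12/87=0.1379
Proportions for Phyllonorycter sp. 2 (n=127): 17/127=0.1339, 3/127=0.0236, 3/127=0.0236, 2/127=0.0157, 10/127=0.0787, 40/127=0.3150, 47/127=0.3701, 5/127=0.0394
Σ p₁ᵢp₂ᵢ = 0.009239 + 0.000271 + 0.002171 + 0.001444 + 0.013568 + 0.047061 + 0.102111 + 0.005433 = 0.181298
Σp_1ᵢ² = 0.0690² + 0.0115² + 0.0920² + 0.0920² + 0.1724² + 0.1494² + 0.2759² + 0.1379² = 0.004761 + 0.000132 + 0.008464 + 0.008464 + 0.029722 + 0.022320 + 0.076121 + 0.019016 = 0.169000
Σp_2ᵢ² = 0.1339² + 0.0236² + 0.0236² + 0.0157² + 0.0787² + 0.3150² + 0.3701² + 0.0394² = 0.017929 + 0.000557 + 0.000557 + 0.000246 + 0.006194 + 0.099225 + 0.136974 + 0.001552 = 0.263234
O = 0.181298 / √(0.169000 × 0.263234) = 0.181298 / 0.2109183 = 0.8596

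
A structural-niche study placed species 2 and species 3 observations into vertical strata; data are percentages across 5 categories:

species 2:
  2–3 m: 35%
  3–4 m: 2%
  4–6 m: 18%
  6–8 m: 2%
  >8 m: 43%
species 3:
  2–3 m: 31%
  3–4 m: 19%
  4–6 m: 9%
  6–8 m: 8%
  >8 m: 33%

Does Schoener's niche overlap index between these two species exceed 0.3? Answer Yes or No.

Convert percentages to proportions (divide by 100).
Σ|p₁ᵢ − p₂ᵢ| = 0.04 + 0.17 + 0.09 + 0.06 + 0.10 = 0.46
D = 1 − ½ × 0.46 = 1 − 0.230 = 0.7700
D = 0.7700 > 0.3 → Yes.

Yes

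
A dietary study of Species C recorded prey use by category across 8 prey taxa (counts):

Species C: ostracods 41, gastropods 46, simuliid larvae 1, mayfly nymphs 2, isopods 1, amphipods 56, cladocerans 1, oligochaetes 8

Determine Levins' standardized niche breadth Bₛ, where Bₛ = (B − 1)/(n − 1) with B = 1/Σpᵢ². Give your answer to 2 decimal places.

0.35

Proportions for Species C (n=156): 41/156=0.2628, 46/156=0.2949, 1/156=0.0064, 2/156=0.0128, 1/156=0.0064, 56/156=0.3590, 1/156=0.0064, 8/156=0.0513
Σpᵢ² = 0.2628² + 0.2949² + 0.0064² + 0.0128² + 0.0064² + 0.3590² + 0.0064² + 0.0513² = 0.069064 + 0.086966 + 0.000041 + 0.000164 + 0.000041 + 0.128881 + 0.000041 + 0.002632 = 0.287830
B = 1 / 0.287830 = 3.4743
Bₛ = (B − 1)/(n − 1) = (3.4743 − 1)/(8 − 1) = 2.4743/7 = 0.3535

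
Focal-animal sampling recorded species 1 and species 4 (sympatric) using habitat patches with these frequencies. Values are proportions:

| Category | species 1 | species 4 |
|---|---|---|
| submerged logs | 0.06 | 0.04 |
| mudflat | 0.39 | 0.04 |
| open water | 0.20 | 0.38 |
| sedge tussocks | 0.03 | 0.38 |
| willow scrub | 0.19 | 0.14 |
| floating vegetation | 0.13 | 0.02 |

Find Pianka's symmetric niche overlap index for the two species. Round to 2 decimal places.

Σ p₁ᵢp₂ᵢ = 0.0024 + 0.0156 + 0.0760 + 0.0114 + 0.0266 + 0.0026 = 0.1346
Σp_1ᵢ² = 0.06² + 0.39² + 0.20² + 0.03² + 0.19² + 0.13² = 0.0036 + 0.1521 + 0.0400 + 0.0009 + 0.0361 + 0.0169 = 0.2496
Σp_2ᵢ² = 0.04² + 0.04² + 0.38² + 0.38² + 0.14² + 0.02² = 0.0016 + 0.0016 + 0.1444 + 0.1444 + 0.0196 + 0.0004 = 0.3120
O = 0.1346 / √(0.2496 × 0.3120) = 0.1346 / 0.27906 = 0.4823

0.48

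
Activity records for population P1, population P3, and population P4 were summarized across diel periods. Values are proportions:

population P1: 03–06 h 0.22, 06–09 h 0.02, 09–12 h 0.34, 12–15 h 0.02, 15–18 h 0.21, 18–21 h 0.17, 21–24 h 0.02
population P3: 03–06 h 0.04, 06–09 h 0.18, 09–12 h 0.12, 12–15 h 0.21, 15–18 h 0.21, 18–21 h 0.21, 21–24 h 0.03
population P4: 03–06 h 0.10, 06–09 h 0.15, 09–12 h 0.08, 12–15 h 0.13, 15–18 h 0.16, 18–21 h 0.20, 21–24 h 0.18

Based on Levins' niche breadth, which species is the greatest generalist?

population P4

Σp_P1ᵢ² = 0.22² + 0.02² + 0.34² + 0.02² + 0.21² + 0.17² + 0.02² = 0.0484 + 0.0004 + 0.1156 + 0.0004 + 0.0441 + 0.0289 + 0.0004 = 0.2382
B_P1 = 1 / 0.2382 = 4.1982
Σp_P3ᵢ² = 0.04² + 0.18² + 0.12² + 0.21² + 0.21² + 0.21² + 0.03² = 0.0016 + 0.0324 + 0.0144 + 0.0441 + 0.0441 + 0.0441 + 0.0009 = 0.1816
B_P3 = 1 / 0.1816 = 5.5066
Σp_P4ᵢ² = 0.10² + 0.15² + 0.08² + 0.13² + 0.16² + 0.20² + 0.18² = 0.0100 + 0.0225 + 0.0064 + 0.0169 + 0.0256 + 0.0400 + 0.0324 = 0.1538
B_P4 = 1 / 0.1538 = 6.5020
Highest B → broadest niche (most generalist): population P4 (B = 6.50).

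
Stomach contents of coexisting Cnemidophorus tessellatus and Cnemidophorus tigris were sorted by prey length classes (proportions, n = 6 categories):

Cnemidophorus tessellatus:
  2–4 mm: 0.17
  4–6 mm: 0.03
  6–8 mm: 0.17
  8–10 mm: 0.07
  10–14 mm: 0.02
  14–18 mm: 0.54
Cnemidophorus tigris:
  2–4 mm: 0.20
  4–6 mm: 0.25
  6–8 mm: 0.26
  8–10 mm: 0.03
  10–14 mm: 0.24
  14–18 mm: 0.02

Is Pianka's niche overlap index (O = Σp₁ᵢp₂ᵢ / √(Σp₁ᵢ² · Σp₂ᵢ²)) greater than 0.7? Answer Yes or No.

No

Σ p₁ᵢp₂ᵢ = 0.0340 + 0.0075 + 0.0442 + 0.0021 + 0.0048 + 0.0108 = 0.1034
Σp_1ᵢ² = 0.17² + 0.03² + 0.17² + 0.07² + 0.02² + 0.54² = 0.0289 + 0.0009 + 0.0289 + 0.0049 + 0.0004 + 0.2916 = 0.3556
Σp_2ᵢ² = 0.20² + 0.25² + 0.26² + 0.03² + 0.24² + 0.02² = 0.0400 + 0.0625 + 0.0676 + 0.0009 + 0.0576 + 0.0004 = 0.2290
O = 0.1034 / √(0.3556 × 0.2290) = 0.1034 / 0.28536 = 0.3623
O = 0.3623 < 0.7 → No.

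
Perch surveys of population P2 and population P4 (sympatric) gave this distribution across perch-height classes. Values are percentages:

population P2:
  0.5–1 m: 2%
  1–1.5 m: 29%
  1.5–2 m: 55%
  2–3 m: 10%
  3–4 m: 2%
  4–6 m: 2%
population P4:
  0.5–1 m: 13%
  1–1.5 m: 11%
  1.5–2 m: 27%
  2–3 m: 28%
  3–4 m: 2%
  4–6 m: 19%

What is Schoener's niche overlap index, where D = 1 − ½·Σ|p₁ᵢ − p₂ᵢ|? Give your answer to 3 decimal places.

Convert percentages to proportions (divide by 100).
Σ|p₁ᵢ − p₂ᵢ| = 0.11 + 0.18 + 0.28 + 0.18 + 0.00 + 0.17 = 0.92
D = 1 − ½ × 0.92 = 1 − 0.460 = 0.54000

0.540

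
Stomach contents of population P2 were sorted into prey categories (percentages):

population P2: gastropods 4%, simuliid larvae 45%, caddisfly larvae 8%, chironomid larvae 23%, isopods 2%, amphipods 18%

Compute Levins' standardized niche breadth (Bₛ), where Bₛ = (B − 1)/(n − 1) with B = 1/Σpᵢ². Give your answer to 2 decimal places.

0.48

Convert percentages to proportions (divide by 100).
Σpᵢ² = 0.04² + 0.45² + 0.08² + 0.23² + 0.02² + 0.18² = 0.0016 + 0.2025 + 0.0064 + 0.0529 + 0.0004 + 0.0324 = 0.2962
B = 1 / 0.2962 = 3.3761
Bₛ = (B − 1)/(n − 1) = (3.3761 − 1)/(6 − 1) = 2.3761/5 = 0.4752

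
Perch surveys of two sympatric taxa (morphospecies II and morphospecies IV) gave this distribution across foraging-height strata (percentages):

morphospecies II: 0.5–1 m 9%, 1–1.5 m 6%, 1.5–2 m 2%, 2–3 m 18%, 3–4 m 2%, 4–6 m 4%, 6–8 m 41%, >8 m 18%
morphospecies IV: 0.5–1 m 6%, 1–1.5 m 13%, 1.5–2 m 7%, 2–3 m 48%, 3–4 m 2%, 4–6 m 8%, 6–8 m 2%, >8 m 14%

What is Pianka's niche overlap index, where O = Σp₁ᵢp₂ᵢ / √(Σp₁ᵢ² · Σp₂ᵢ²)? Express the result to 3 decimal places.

Convert percentages to proportions (divide by 100).
Σ p₁ᵢp₂ᵢ = 0.0054 + 0.0078 + 0.0014 + 0.0864 + 0.0004 + 0.0032 + 0.0082 + 0.0252 = 0.1380
Σp_1ᵢ² = 0.09² + 0.06² + 0.02² + 0.18² + 0.02² + 0.04² + 0.41² + 0.18² = 0.0081 + 0.0036 + 0.0004 + 0.0324 + 0.0004 + 0.0016 + 0.1681 + 0.0324 = 0.2470
Σp_2ᵢ² = 0.06² + 0.13² + 0.07² + 0.48² + 0.02² + 0.08² + 0.02² + 0.14² = 0.0036 + 0.0169 + 0.0049 + 0.2304 + 0.0004 + 0.0064 + 0.0004 + 0.0196 = 0.2826
O = 0.1380 / √(0.2470 × 0.2826) = 0.1380 / 0.264201 = 0.52233

0.522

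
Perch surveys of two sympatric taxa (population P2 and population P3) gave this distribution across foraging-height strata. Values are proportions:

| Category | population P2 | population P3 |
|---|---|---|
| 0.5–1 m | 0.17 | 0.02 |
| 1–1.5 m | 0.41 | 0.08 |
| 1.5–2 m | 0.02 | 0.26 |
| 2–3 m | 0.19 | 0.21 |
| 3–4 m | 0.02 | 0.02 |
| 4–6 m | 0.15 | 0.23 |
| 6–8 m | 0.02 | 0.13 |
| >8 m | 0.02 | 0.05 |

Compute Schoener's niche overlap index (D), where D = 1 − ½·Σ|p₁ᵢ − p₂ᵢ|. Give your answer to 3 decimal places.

0.520

Σ|p₁ᵢ − p₂ᵢ| = 0.15 + 0.33 + 0.24 + 0.02 + 0.00 + 0.08 + 0.11 + 0.03 = 0.96
D = 1 − ½ × 0.96 = 1 − 0.480 = 0.52000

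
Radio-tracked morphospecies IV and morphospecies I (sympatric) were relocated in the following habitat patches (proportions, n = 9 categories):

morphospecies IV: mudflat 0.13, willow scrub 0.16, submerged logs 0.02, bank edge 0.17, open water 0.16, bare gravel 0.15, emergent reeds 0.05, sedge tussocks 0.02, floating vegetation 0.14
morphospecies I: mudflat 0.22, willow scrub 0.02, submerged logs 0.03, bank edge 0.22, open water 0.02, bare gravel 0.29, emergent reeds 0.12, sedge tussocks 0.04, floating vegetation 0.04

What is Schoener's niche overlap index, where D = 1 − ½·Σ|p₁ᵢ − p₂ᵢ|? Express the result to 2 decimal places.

Σ|p₁ᵢ − p₂ᵢ| = 0.09 + 0.14 + 0.01 + 0.05 + 0.14 + 0.14 + 0.07 + 0.02 + 0.10 = 0.76
D = 1 − ½ × 0.76 = 1 − 0.380 = 0.6200

0.62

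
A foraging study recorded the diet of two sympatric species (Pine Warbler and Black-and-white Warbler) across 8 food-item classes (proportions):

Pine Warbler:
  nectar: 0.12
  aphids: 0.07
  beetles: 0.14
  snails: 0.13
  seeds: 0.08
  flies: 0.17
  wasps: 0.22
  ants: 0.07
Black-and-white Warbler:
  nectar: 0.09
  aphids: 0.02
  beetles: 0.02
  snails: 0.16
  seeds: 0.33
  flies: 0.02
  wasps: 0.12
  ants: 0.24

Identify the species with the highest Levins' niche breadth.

Pine Warbler

Σp_Pineᵢ² = 0.12² + 0.07² + 0.14² + 0.13² + 0.08² + 0.17² + 0.22² + 0.07² = 0.0144 + 0.0049 + 0.0196 + 0.0169 + 0.0064 + 0.0289 + 0.0484 + 0.0049 = 0.1444
B_Pine = 1 / 0.1444 = 6.9252
Σp_Blacᵢ² = 0.09² + 0.02² + 0.02² + 0.16² + 0.33² + 0.02² + 0.12² + 0.24² = 0.0081 + 0.0004 + 0.0004 + 0.0256 + 0.1089 + 0.0004 + 0.0144 + 0.0576 = 0.2158
B_Blac = 1 / 0.2158 = 4.6339
Highest B → broadest niche (most generalist): Pine Warbler (B = 6.93).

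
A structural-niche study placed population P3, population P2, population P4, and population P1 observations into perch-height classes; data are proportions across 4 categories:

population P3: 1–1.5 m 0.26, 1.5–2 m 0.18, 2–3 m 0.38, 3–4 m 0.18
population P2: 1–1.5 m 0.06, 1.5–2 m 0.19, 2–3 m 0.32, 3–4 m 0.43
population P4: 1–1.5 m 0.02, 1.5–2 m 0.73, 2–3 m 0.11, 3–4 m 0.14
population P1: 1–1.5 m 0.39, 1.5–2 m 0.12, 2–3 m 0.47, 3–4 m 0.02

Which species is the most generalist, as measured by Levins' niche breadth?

population P3

Σp_P3ᵢ² = 0.26² + 0.18² + 0.38² + 0.18² = 0.0676 + 0.0324 + 0.1444 + 0.0324 = 0.2768
B_P3 = 1 / 0.2768 = 3.6127
Σp_P2ᵢ² = 0.06² + 0.19² + 0.32² + 0.43² = 0.0036 + 0.0361 + 0.1024 + 0.1849 = 0.3270
B_P2 = 1 / 0.3270 = 3.0581
Σp_P4ᵢ² = 0.02² + 0.73² + 0.11² + 0.14² = 0.0004 + 0.5329 + 0.0121 + 0.0196 = 0.5650
B_P4 = 1 / 0.5650 = 1.7699
Σp_P1ᵢ² = 0.39² + 0.12² + 0.47² + 0.02² = 0.1521 + 0.0144 + 0.2209 + 0.0004 = 0.3878
B_P1 = 1 / 0.3878 = 2.5786
Highest B → broadest niche (most generalist): population P3 (B = 3.61).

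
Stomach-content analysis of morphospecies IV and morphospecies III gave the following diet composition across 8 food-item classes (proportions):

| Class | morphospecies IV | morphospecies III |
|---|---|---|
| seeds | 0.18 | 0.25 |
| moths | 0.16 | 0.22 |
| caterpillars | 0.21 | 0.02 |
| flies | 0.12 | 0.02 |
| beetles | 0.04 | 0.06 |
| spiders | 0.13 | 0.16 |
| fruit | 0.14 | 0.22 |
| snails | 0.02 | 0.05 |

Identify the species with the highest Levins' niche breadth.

morphospecies IV

Σp_IVᵢ² = 0.18² + 0.16² + 0.21² + 0.12² + 0.04² + 0.13² + 0.14² + 0.02² = 0.0324 + 0.0256 + 0.0441 + 0.0144 + 0.0016 + 0.0169 + 0.0196 + 0.0004 = 0.1550
B_IV = 1 / 0.1550 = 6.4516
Σp_IIIᵢ² = 0.25² + 0.22² + 0.02² + 0.02² + 0.06² + 0.16² + 0.22² + 0.05² = 0.0625 + 0.0484 + 0.0004 + 0.0004 + 0.0036 + 0.0256 + 0.0484 + 0.0025 = 0.1918
B_III = 1 / 0.1918 = 5.2138
Highest B → broadest niche (most generalist): morphospecies IV (B = 6.45).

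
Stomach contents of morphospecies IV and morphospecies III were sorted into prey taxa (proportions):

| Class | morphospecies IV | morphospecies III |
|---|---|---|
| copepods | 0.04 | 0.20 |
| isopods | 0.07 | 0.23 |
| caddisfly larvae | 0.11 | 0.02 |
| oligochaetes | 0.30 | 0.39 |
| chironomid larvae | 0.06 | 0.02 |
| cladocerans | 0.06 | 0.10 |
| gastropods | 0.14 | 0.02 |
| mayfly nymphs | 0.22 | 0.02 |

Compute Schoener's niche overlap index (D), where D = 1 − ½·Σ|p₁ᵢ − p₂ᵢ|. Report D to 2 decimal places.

Σ|p₁ᵢ − p₂ᵢ| = 0.16 + 0.16 + 0.09 + 0.09 + 0.04 + 0.04 + 0.12 + 0.20 = 0.90
D = 1 − ½ × 0.90 = 1 − 0.450 = 0.5500

0.55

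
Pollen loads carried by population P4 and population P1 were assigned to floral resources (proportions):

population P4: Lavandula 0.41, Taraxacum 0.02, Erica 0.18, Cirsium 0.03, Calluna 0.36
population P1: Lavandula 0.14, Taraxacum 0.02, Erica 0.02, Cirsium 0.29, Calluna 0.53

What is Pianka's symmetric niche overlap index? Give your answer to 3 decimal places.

0.730

Σ p₁ᵢp₂ᵢ = 0.0574 + 0.0004 + 0.0036 + 0.0087 + 0.1908 = 0.2609
Σp_1ᵢ² = 0.41² + 0.02² + 0.18² + 0.03² + 0.36² = 0.1681 + 0.0004 + 0.0324 + 0.0009 + 0.1296 = 0.3314
Σp_2ᵢ² = 0.14² + 0.02² + 0.02² + 0.29² + 0.53² = 0.0196 + 0.0004 + 0.0004 + 0.0841 + 0.2809 = 0.3854
O = 0.2609 / √(0.3314 × 0.3854) = 0.2609 / 0.357382 = 0.73003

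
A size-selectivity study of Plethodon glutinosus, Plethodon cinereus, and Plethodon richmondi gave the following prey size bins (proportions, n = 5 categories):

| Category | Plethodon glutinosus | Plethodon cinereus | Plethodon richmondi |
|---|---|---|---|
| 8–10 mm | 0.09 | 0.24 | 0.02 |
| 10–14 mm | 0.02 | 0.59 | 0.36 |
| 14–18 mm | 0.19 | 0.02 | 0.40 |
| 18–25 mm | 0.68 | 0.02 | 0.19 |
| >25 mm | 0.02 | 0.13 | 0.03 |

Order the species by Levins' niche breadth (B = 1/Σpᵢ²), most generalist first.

Σp_glutᵢ² = 0.09² + 0.02² + 0.19² + 0.68² + 0.02² = 0.0081 + 0.0004 + 0.0361 + 0.4624 + 0.0004 = 0.5074
B_glut = 1 / 0.5074 = 1.9708
Σp_cineᵢ² = 0.24² + 0.59² + 0.02² + 0.02² + 0.13² = 0.0576 + 0.3481 + 0.0004 + 0.0004 + 0.0169 = 0.4234
B_cine = 1 / 0.4234 = 2.3618
Σp_richᵢ² = 0.02² + 0.36² + 0.40² + 0.19² + 0.03² = 0.0004 + 0.1296 + 0.1600 + 0.0361 + 0.0009 = 0.3270
B_rich = 1 / 0.3270 = 3.0581
Ranking by B (broadest → narrowest): Plethodon richmondi (3.06) > Plethodon cinereus (2.36) > Plethodon glutinosus (1.97)

Plethodon richmondi > Plethodon cinereus > Plethodon glutinosus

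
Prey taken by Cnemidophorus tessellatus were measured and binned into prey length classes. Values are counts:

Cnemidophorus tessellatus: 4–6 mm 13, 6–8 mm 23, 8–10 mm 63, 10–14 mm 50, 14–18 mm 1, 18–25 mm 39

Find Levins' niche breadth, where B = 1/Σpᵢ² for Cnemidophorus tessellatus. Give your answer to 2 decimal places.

Proportions for Cnemidophorus tessellatus (n=189): 13/189=0.0688, 23/189=0.1217, 63/189=0.3333, 50/189=0.2646, 1/189=0.0053, 39/189=0.2063
Σpᵢ² = 0.0688² + 0.1217² + 0.3333² + 0.2646² + 0.0053² + 0.2063² = 0.004733 + 0.014811 + 0.111089 + 0.070013 + 0.000028 + 0.042560 = 0.243234
B = 1 / 0.243234 = 4.1113

4.11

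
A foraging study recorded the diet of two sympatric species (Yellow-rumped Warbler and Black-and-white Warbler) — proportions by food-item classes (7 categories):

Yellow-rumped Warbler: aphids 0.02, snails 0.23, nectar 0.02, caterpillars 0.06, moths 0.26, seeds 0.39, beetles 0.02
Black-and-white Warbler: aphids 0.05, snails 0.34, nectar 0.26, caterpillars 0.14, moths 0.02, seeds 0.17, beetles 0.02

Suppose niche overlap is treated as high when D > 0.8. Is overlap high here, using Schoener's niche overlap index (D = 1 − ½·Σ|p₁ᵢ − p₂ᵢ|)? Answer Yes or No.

Σ|p₁ᵢ − p₂ᵢ| = 0.03 + 0.11 + 0.24 + 0.08 + 0.24 + 0.22 + 0.00 = 0.92
D = 1 − ½ × 0.92 = 1 − 0.460 = 0.5400
D = 0.5400 < 0.8 → No.

No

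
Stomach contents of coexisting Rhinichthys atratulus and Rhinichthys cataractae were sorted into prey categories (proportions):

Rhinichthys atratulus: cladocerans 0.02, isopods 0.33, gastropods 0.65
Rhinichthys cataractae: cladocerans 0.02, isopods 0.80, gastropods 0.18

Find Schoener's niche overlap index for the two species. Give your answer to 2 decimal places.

Σ|p₁ᵢ − p₂ᵢ| = 0.00 + 0.47 + 0.47 = 0.94
D = 1 − ½ × 0.94 = 1 − 0.470 = 0.5300

0.53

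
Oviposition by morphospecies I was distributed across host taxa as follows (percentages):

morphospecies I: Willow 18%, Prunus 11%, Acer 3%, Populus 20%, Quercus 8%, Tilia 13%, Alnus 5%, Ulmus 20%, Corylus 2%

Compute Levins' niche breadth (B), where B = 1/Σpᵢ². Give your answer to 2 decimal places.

6.60

Convert percentages to proportions (divide by 100).
Σpᵢ² = 0.18² + 0.11² + 0.03² + 0.20² + 0.08² + 0.13² + 0.05² + 0.20² + 0.02² = 0.0324 + 0.0121 + 0.0009 + 0.0400 + 0.0064 + 0.0169 + 0.0025 + 0.0400 + 0.0004 = 0.1516
B = 1 / 0.1516 = 6.5963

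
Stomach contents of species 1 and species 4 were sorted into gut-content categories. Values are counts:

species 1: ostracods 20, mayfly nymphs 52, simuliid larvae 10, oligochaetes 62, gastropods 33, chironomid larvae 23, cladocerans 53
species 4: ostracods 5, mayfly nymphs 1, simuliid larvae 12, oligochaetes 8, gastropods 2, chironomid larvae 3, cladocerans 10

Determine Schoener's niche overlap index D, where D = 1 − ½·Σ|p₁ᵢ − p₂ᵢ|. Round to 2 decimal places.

0.67

Proportions for species 1 (n=253): 20/253=0.0791, 52/253=0.2055, 10/253=0.0395, 62/253=0.2451, 33/253=0.1304, 23/253=0.0909, 53/253=0.2095
Proportions for species 4 (n=41): 5/41=0.1220, 1/41=0.0244, 12/41=0.2927, 8/41=0.1951, 2/41=0.0488, 3/41=0.0732, 10/41=0.2439
Σ|p₁ᵢ − p₂ᵢ| = 0.0429 + 0.1811 + 0.2532 + 0.0500 + 0.0816 + 0.0177 + 0.0344 = 0.6609
D = 1 − ½ × 0.6609 = 1 − 0.33045 = 0.66955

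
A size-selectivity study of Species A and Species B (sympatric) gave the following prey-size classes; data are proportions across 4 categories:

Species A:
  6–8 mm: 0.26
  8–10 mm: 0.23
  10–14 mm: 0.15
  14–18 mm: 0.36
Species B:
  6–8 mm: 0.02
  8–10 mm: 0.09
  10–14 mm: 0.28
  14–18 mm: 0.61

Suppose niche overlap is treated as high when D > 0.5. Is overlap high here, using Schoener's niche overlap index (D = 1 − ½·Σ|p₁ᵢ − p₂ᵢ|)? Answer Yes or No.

Yes

Σ|p₁ᵢ − p₂ᵢ| = 0.24 + 0.14 + 0.13 + 0.25 = 0.76
D = 1 − ½ × 0.76 = 1 − 0.380 = 0.6200
D = 0.6200 > 0.5 → Yes.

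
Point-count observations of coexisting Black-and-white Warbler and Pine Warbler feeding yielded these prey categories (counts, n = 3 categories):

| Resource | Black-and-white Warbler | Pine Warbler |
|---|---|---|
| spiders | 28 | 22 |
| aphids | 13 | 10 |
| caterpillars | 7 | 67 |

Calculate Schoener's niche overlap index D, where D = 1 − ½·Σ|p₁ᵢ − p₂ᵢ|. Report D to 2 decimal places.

0.47

Proportions for Black-and-white Warbler (n=48): 28/48=0.5833, 13/48=0.2708, 7/48=0.1458
Proportions for Pine Warbler (n=99): 22/99=0.2222, 10/99=0.1010, 67/99=0.6768
Σ|p₁ᵢ − p₂ᵢ| = 0.3611 + 0.1698 + 0.5310 = 1.0619
D = 1 − ½ × 1.0619 = 1 − 0.53095 = 0.46905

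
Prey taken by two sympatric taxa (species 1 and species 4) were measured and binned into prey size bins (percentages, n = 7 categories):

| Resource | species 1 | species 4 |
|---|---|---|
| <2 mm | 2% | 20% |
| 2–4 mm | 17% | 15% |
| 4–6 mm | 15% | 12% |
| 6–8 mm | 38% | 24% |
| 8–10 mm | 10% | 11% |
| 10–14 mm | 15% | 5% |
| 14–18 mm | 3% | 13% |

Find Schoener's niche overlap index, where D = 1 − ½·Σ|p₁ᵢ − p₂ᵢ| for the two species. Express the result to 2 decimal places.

0.71

Convert percentages to proportions (divide by 100).
Σ|p₁ᵢ − p₂ᵢ| = 0.18 + 0.02 + 0.03 + 0.14 + 0.01 + 0.10 + 0.10 = 0.58
D = 1 − ½ × 0.58 = 1 − 0.290 = 0.7100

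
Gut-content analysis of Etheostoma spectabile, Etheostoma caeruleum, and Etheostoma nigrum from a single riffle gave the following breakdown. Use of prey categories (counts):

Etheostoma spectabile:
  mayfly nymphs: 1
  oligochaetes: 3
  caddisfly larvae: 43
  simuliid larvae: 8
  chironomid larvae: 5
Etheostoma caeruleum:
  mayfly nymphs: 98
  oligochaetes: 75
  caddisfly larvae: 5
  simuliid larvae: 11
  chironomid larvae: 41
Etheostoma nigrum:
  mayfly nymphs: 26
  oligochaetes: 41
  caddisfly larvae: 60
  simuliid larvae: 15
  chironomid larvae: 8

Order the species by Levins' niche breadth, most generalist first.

Etheostoma nigrum > Etheostoma caeruleum > Etheostoma spectabile

Proportions for Etheostoma spectabile (n=60): 1/60=0.0167, 3/60=0.0500, 43/60=0.7167, 8/60=0.1333, 5/60=0.0833
Proportions for Etheostoma caeruleum (n=230): 98/230=0.4261, 75/230=0.3261, 5/230=0.0217, 11/230=0.0478, 41/230=0.1783
Proportions for Etheostoma nigrum (n=150): 26/150=0.1733, 41/150=0.2733, 60/150=0.4000, 15/150=0.1000, 8/150=0.0533
Σp_specᵢ² = 0.0167² + 0.0500² + 0.7167² + 0.1333² + 0.0833² = 0.000279 + 0.002500 + 0.513659 + 0.017769 + 0.006939 = 0.541146
B_spec = 1 / 0.541146 = 1.8479
Σp_caerᵢ² = 0.4261² + 0.3261² + 0.0217² + 0.0478² + 0.1783² = 0.181561 + 0.106341 + 0.000471 + 0.002285 + 0.031791 = 0.322449
B_caer = 1 / 0.322449 = 3.1013
Σp_nigrᵢ² = 0.1733² + 0.2733² + 0.4000² + 0.1000² + 0.0533² = 0.030033 + 0.074693 + 0.160000 + 0.010000 + 0.002841 = 0.277567
B_nigr = 1 / 0.277567 = 3.6027
Ranking by B (broadest → narrowest): Etheostoma nigrum (3.60) > Etheostoma caeruleum (3.10) > Etheostoma spectabile (1.85)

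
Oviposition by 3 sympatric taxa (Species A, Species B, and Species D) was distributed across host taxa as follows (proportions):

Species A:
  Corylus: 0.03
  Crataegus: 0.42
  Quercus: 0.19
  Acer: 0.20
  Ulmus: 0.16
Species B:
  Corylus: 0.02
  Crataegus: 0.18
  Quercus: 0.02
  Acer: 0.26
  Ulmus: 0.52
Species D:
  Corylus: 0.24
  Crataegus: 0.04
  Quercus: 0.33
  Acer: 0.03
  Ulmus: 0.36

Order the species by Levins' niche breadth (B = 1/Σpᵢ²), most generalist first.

Σp_Aᵢ² = 0.03² + 0.42² + 0.19² + 0.20² + 0.16² = 0.0009 + 0.1764 + 0.0361 + 0.0400 + 0.0256 = 0.2790
B_A = 1 / 0.2790 = 3.5842
Σp_Bᵢ² = 0.02² + 0.18² + 0.02² + 0.26² + 0.52² = 0.0004 + 0.0324 + 0.0004 + 0.0676 + 0.2704 = 0.3712
B_B = 1 / 0.3712 = 2.6940
Σp_Dᵢ² = 0.24² + 0.04² + 0.33² + 0.03² + 0.36² = 0.0576 + 0.0016 + 0.1089 + 0.0009 + 0.1296 = 0.2986
B_D = 1 / 0.2986 = 3.3490
Ranking by B (broadest → narrowest): Species A (3.58) > Species D (3.35) > Species B (2.69)

Species A > Species D > Species B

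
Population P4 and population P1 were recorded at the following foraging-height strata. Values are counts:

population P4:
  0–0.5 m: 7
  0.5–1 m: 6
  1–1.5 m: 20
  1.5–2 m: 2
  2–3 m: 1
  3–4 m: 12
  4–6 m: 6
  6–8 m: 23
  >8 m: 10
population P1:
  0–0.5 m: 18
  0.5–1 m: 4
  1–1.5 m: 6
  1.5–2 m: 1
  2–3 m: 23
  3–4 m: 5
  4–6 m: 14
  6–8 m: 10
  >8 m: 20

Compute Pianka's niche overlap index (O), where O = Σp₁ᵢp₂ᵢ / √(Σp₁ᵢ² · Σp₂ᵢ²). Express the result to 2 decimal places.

Proportions for population P4 (n=87): 7/87=0.0805, 6/87=0.0690, 20/87=0.2299, 2/87=0.0230, 1/87=0.0115, 12/87=0.1379, 6/87=0.0690, 23/87=0.2644, 10/87=0.1149
Proportions for population P1 (n=101): 18/101=0.1782, 4/101=0.0396, 6/101=0.0594, 1/101=0.0099, 23/101=0.2277, 5/101=0.0495, 14/101=0.1386, 10/101=0.0990, 20/101=0.1980
Σ p₁ᵢp₂ᵢ = 0.014345 + 0.002732 + 0.013656 + 0.000228 + 0.002619 + 0.006826 + 0.009563 + 0.026176 + 0.022750 = 0.098895
Σp_1ᵢ² = 0.0805² + 0.0690² + 0.2299² + 0.0230² + 0.0115² + 0.1379² + 0.0690² + 0.2644² + 0.1149² = 0.006480 + 0.004761 + 0.052854 + 0.000529 + 0.000132 + 0.019016 + 0.004761 + 0.069907 + 0.013202 = 0.171642
Σp_2ᵢ² = 0.1782² + 0.0396² + 0.0594² + 0.0099² + 0.2277² + 0.0495² + 0.1386² + 0.0990² + 0.1980² = 0.031755 + 0.001568 + 0.003528 + 0.000098 + 0.051847 + 0.002450 + 0.019210 + 0.009801 + 0.039204 = 0.159461
O = 0.098895 / √(0.171642 × 0.159461) = 0.098895 / 0.1654394 = 0.5978

0.60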